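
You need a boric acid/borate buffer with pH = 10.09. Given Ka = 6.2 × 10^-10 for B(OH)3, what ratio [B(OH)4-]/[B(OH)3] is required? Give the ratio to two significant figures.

ratio = 7.6

pKa = -log(6.2 × 10^-10) = 9.208
pH = pKa + log(r) ⇒ log(r) = 10.09 − 9.208 = +0.882
r = [B(OH)4-]/[B(OH)3] = 10^(+0.882) = 7.62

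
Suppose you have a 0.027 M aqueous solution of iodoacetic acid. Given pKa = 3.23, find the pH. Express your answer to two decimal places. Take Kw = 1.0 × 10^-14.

ICH2COOH ⇌ ICH2COO- + H+
Ka = 10^(−3.23) = 5.89 × 10^-4
From the ICE table, Ka = [H+]²/(0.027 − [H+]) = 5.89 × 10^-4.
Here C₀/Ka ≈ 45.8, so the small-[H+] approximation fails. Use the quadratic:
[H+] = (−Ka + √(Ka² + 4·Ka·C₀))/2 = 3.70 × 10^-3 M
pH = −log(3.70 × 10^-3) = 2.43

pH = 2.43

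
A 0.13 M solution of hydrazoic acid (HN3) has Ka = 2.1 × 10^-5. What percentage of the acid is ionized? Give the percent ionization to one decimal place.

HN3 ⇌ N3- + H+; let x = [H+] at equilibrium.
x ≈ √(Ka·C₀) = √(2.1 × 10^-5 × 0.13) = 1.65 × 10^-3 M
% ionization = x/C₀ × 100% = 1.65 × 10^-3/0.13 × 100% = 1.3%

1.3%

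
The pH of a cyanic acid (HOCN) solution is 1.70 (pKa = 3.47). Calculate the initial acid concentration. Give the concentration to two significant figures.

C₀ = 1.2 M

[H+] = 10^(-1.70) = 2.00 × 10^-2 M = x
Ka = 10^(−3.47) = 3.39 × 10^-4
Ka = x²/(C₀ − x) ⇒ C₀ = x + x²/Ka
C₀ = 2.00 × 10^-2 + (2.00 × 10^-2)²/(3.39 × 10^-4) = 1.20 M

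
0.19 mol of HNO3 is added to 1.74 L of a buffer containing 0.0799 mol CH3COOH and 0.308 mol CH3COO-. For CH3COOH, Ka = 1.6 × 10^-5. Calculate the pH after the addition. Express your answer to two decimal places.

pH = 4.44

After neutralization: n(CH3COOH) = 0.27 mol, n(CH3COO-) = 0.118 mol.
pKa = −log(1.6 × 10^-5) = 4.796
pH = pKa + log(n_CH3COO-/n_CH3COOH) = 4.796 + log(0.118/0.27) = 4.796 + (-0.359)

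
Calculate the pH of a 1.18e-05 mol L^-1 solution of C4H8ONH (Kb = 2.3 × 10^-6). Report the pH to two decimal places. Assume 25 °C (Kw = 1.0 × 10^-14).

pH = 8.62

C4H8ONH + H2O ⇌ C4H8ONH2+ + OH-
Kb = x²/(1.18e-05 − x) = 2.3 × 10^-6
x is not negligible relative to C₀; solve x² + 2.3e-06·x − 2.71e-11 = 0.
x = [−2.3e-06 + √(2.3e-06² + 1.09e-10)]/2 = 4.19 × 10^-6 M
pOH = 5.38, so pH = 14.00 − pOH = 8.62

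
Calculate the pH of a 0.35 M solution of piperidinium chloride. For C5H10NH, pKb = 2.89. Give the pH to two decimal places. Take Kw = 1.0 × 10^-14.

pH = 5.78

C5H10NH2+ is the conjugate acid of the weak base C5H10NH.
Kb = 10^(−2.89) = 1.29 × 10^-3
Ka = Kw/Kb = 1.0×10^-14 / 1.29 × 10^-3 = 7.75 × 10^-12
Let x = [H+] at equilibrium. Ka = x²/(0.35 − x).
Since Ka ≪ C₀, x ≈ √(Ka·C₀) = 1.65 × 10^-6 M.
Check: 0.00047% ionized — well under 5%, approximation valid.
pH = −log(1.65 × 10^-6) = 5.78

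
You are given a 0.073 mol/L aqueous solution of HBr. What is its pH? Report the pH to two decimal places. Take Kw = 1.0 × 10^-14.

HBr is a strong acid and dissociates completely, so [H+] = 0.073 M.
pH = -log(0.073) = 1.14

pH = 1.14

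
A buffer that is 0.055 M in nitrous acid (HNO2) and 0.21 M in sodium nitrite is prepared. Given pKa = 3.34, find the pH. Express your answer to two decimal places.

pH = pKa + log([A⁻]/[HA]) = 3.34 + log(0.21/0.055)
pH = 3.34 + (+0.582) = 3.92

pH = 3.92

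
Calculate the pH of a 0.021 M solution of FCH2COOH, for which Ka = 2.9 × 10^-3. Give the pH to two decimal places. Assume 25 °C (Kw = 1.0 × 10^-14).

FCH2COOH ⇌ FCH2COO- + H+
Ka = x²/(0.021 − x) = 2.9 × 10^-3
x is not negligible relative to C₀; solve x² + 0.0029·x − 6.09e-05 = 0.
x = (−Ka + √(Ka² + 4·Ka·C₀))/2 = 6.49 × 10^-3 M
pH = −log(6.49 × 10^-3) = 2.19

pH = 2.19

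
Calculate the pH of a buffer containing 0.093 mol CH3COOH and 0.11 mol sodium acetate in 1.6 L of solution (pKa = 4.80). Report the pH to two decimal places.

pH = 4.87

Henderson–Hasselbalch: pH = pKa + log([CH3COO-]/[CH3COOH]) = 4.80 + log(0.11/0.093)
pH = 4.80 + (+0.073) = 4.87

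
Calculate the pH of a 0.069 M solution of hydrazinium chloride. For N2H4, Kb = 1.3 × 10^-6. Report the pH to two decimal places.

N2H5+ is the conjugate acid of the weak base N2H4.
Ka = Kw/Kb = 1.0×10^-14 / 1.3 × 10^-6 = 7.69 × 10^-9
Ka = [H+]²/(0.069 − [H+]) = 7.69 × 10^-9
Neglecting [H+] in the denominator: [H+] = √(7.69 × 10^-9 × 0.069) = 2.30 × 10^-5 M
pH = −log[H+] = −log(2.30 × 10^-5) = 4.64

pH = 4.64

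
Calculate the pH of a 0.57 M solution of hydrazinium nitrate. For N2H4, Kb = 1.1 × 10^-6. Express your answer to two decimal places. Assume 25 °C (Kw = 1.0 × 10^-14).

pH = 4.14

N2H5+ is the conjugate acid of the weak base N2H4.
Ka = Kw/Kb = 1.0×10^-14 / 1.1 × 10^-6 = 9.09 × 10^-9
Ka = [H+]²/(0.57 − [H+]) = 9.09 × 10^-9
Assume [H+] ≪ 0.57: [H+] ≈ √(9.09 × 10^-9 × 0.57) = 7.20 × 10^-5 M
Check: 0.013% ionized — well under 5%, approximation valid.
pH = −log[H+] = −log(7.20 × 10^-5) = 4.14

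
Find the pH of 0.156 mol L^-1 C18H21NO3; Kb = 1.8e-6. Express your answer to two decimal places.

pH = 10.72

C18H21NO3 + H2O ⇌ C18H22NO3+ + OH-
Kb = [OH-]²/(0.156 − [OH-]) = 1.8 × 10^-6
Assume [OH-] ≪ 0.156: [OH-] ≈ √(1.8 × 10^-6 × 0.156) = 5.30 × 10^-4 M
Check: 0.34% ionized — well under 5%, approximation valid.
pOH = 3.28, so pH = 14.00 − pOH = 10.72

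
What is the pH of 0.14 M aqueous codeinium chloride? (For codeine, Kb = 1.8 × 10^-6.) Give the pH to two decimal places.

pH = 4.55

C18H22NO3+ is the conjugate acid of the weak base C18H21NO3.
Ka = Kw/Kb = 1.0×10^-14 / 1.8 × 10^-6 = 5.56 × 10^-9
From the ICE table, Ka = [H+]²/(0.14 − [H+]) = 5.56 × 10^-9.
Since Ka ≪ C₀, [H+] ≈ √(Ka·C₀) = 2.79 × 10^-5 M.
pH = −log[H+] = −log(2.79 × 10^-5) = 4.55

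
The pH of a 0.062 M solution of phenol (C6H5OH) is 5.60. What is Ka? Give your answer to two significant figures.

[H+] = 10^(-5.60) = 2.51 × 10^-6 M
At equilibrium [HA] = 0.062 − 2.51 × 10^-6 = 6.20 × 10^-2 M
Ka = [H+][A-]/[HA] = (2.51 × 10^-6)² / 6.20 × 10^-2 = 1.0 × 10^-10

Ka = 1.0 × 10^-10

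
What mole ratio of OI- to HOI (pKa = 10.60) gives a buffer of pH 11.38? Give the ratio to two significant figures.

ratio = 6.0

pH = pKa + log(r) ⇒ log(r) = 11.38 − 10.60 = +0.78
r = [OI-]/[HOI] = 10^(+0.78) = 6.03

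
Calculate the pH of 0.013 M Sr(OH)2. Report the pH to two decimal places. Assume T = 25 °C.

pH = 12.41

Sr(OH)2 is a strong base (each formula unit releases 2 OH-); [OH-] = 0.026 M.
pOH = -log(0.026) = 1.59
pH = 14.00 - 1.59 = 12.41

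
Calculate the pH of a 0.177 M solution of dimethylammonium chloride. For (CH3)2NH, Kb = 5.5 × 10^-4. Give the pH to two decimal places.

(CH3)2NH2+ is the conjugate acid of the weak base (CH3)2NH.
Ka = Kw/Kb = 1.0×10^-14 / 5.5 × 10^-4 = 1.82 × 10^-11
Ka = x²/(0.177 − x) = 1.82 × 10^-11
Assume x ≪ 0.177: x ≈ √(1.82 × 10^-11 × 0.177) = 1.79 × 10^-6 M
(x/C₀ = 0.001% < 5%, so the approximation holds.)
pH = −log[H+] = −log(1.79 × 10^-6) = 5.75

pH = 5.75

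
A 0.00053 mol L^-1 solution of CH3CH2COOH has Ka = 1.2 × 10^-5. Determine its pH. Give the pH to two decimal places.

CH3CH2COOH ⇌ CH3CH2COO- + H+
Ka = x²/(0.00053 − x) = 1.2 × 10^-5
x is not negligible relative to C₀; solve x² + 1.2e-05·x − 6.36e-09 = 0.
x = [−1.2e-05 + √(1.2e-05² + 2.54e-08)]/2 = 7.40 × 10^-5 M
pH = −log[H+] = −log(7.40 × 10^-5) = 4.13

pH = 4.13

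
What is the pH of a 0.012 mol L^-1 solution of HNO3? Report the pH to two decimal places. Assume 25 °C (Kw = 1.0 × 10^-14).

HNO3 is a strong acid and dissociates completely, so [H+] = 0.012 M.
pH = -log(0.012) = 1.92

pH = 1.92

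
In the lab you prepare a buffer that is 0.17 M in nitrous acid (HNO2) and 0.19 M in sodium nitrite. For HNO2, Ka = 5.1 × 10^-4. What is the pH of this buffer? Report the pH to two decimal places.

pKa = −log(5.1 × 10^-4) = 3.292
pH = pKa + log([A⁻]/[HA]) = 3.292 + log(0.19/0.17)
pH = 3.292 + (+0.048) = 3.34

pH = 3.34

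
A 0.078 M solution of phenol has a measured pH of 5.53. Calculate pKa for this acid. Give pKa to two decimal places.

pKa = 9.95

[H+] = 10^(-5.53) = 2.95 × 10^-6 M
At equilibrium [HA] = 0.078 − 2.95 × 10^-6 = 7.80 × 10^-2 M
Ka = [H+][A-]/[HA] = (2.95 × 10^-6)² / 7.80 × 10^-2 = 1.12 × 10^-10
pKa = -log(1.12 × 10^-10) = 9.95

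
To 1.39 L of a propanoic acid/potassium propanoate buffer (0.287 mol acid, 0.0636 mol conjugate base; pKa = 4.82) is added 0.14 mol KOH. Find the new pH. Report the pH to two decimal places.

After neutralization: n(CH3CH2COOH) = 0.147 mol, n(CH3CH2COO-) = 0.204 mol.
pH = pKa + log(n_CH3CH2COO-/n_CH3CH2COOH) = 4.82 + log(0.204/0.147) = 4.82 + (+0.142)

pH = 4.96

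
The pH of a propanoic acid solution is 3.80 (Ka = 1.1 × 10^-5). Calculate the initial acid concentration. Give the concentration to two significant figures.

[H+] = 10^(-3.80) = 1.58 × 10^-4 M = x
Ka = x²/(C₀ − x) ⇒ C₀ = x + x²/Ka
C₀ = 1.58 × 10^-4 + (1.58 × 10^-4)²/(1.1 × 10^-5) = 2.43 × 10^-3 M

C₀ = 2.4 × 10^-3 M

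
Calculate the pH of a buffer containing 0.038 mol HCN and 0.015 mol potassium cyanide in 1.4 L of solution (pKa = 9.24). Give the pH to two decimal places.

pH = 8.84

Henderson–Hasselbalch: pH = pKa + log([CN-]/[HCN]) = 9.24 + log(0.015/0.038)
pH = 9.24 + (-0.404) = 8.84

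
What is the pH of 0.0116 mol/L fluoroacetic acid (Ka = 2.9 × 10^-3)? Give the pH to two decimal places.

pH = 2.34

FCH2COOH ⇌ FCH2COO- + H+
Ka = x²/(0.0116 − x) = 2.9 × 10^-3
The 5% rule fails; solving x² + Ka·x − Ka·C₀ = 0 exactly:
x = [−0.0029 + √(0.0029² + 0.000135)]/2 = 4.53 × 10^-3 M
pH = −log(4.53 × 10^-3) = 2.34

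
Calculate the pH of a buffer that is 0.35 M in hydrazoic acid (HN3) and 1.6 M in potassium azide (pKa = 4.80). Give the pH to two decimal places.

Henderson–Hasselbalch: pH = pKa + log([N3-]/[HN3]) = 4.80 + log(1.6/0.35)
pH = 4.80 + (+0.660) = 5.46

pH = 5.46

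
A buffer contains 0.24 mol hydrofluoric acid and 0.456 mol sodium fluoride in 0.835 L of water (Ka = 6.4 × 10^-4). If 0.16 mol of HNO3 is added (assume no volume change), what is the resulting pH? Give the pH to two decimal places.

After neutralization: n(HF) = 0.4 mol, n(F-) = 0.296 mol.
pKa = −log(6.4 × 10^-4) = 3.194
pH = pKa + log([A⁻]/[HA]) = 3.194 + log(0.296/0.4) = 3.194 -0.131

pH = 3.06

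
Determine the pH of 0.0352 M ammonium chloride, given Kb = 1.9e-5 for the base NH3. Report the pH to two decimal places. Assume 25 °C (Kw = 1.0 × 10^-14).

NH4+ is the conjugate acid of the weak base NH3.
Ka = Kw/Kb = 1.0×10^-14 / 1.9 × 10^-5 = 5.26 × 10^-10
From the ICE table, Ka = [H+]²/(0.0352 − [H+]) = 5.26 × 10^-10.
Assume [H+] ≪ 0.0352: [H+] ≈ √(5.26 × 10^-10 × 0.0352) = 4.30 × 10^-6 M
([H+]/C₀ = 0.012% < 5%, so the approximation holds.)
pH = −log[H+] = −log(4.30 × 10^-6) = 5.37

pH = 5.37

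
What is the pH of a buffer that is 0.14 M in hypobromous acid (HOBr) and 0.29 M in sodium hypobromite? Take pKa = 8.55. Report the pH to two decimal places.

pH = 8.87

pH = pKa + log([A⁻]/[HA]) = 8.55 + log(0.29/0.14)
pH = 8.55 + (+0.316) = 8.87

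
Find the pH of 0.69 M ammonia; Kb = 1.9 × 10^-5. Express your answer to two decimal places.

pH = 11.56

NH3 + H2O ⇌ NH4+ + OH-
Kb = [OH-]²/(0.69 − [OH-]) = 1.9 × 10^-5
Neglecting [OH-] in the denominator: [OH-] = √(1.9 × 10^-5 × 0.69) = 3.62 × 10^-3 M
Check: 0.52% ionized — well under 5%, approximation valid.
pOH = −log(3.62 × 10^-3) = 2.44; pH = 14.00 − 2.44 = 11.56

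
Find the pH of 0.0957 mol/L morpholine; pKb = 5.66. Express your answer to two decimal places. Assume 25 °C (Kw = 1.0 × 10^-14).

pH = 10.66

C4H8ONH + H2O ⇌ C4H8ONH2+ + OH-
Kb = 10^(−5.66) = 2.19 × 10^-6
Kb = x²/(0.0957 − x) = 2.19 × 10^-6
Since Kb ≪ C₀, x ≈ √(Kb·C₀) = 4.58 × 10^-4 M.
pOH = −log(4.58 × 10^-4) = 3.34; pH = 14.00 − 3.34 = 10.66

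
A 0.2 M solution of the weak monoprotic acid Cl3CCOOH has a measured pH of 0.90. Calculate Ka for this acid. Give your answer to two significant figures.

Ka = 2.1 × 10^-1

[H+] = 10^(-0.90) = 1.26 × 10^-1 M
At equilibrium [HA] = 0.2 − 1.26 × 10^-1 = 7.40 × 10^-2 M
Ka = [H+][A-]/[HA] = (1.26 × 10^-1)² / 7.40 × 10^-2 = 2.1 × 10^-1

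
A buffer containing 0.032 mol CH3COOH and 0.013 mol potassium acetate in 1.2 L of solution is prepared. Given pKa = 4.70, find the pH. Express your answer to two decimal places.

Using pH = pKa + log([base]/[acid]) with [base]/[acid] = 0.013/0.032:
pH = 4.70 + (-0.391) = 4.31

pH = 4.31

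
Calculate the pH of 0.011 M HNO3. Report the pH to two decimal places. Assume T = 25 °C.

HNO3 is a strong acid and dissociates completely, so [H+] = 0.011 M.
pH = -log(0.011) = 1.96

pH = 1.96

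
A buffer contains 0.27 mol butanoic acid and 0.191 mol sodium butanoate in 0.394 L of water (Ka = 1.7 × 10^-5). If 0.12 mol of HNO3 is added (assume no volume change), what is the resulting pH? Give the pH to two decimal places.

Added H+ converts CH3(CH2)2COO- to CH3(CH2)2COOH: CH3(CH2)2COOH → 0.39 mol, CH3(CH2)2COO- → 0.071 mol.
pKa = −log(1.7 × 10^-5) = 4.770
pH = pKa + log([A⁻]/[HA]) = 4.770 + log(0.071/0.39) = 4.770 -0.740

pH = 4.03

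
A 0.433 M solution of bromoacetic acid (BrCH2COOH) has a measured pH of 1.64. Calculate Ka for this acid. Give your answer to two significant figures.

Ka = 1.3 × 10^-3

[H+] = 10^(-1.64) = 2.29 × 10^-2 M
At equilibrium [HA] = 0.433 − 2.29 × 10^-2 = 4.10 × 10^-1 M
Ka = [H+][A-]/[HA] = (2.29 × 10^-2)² / 4.10 × 10^-1 = 1.3 × 10^-3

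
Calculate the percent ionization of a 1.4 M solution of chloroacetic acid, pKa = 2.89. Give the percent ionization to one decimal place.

ClCH2COOH ⇌ ClCH2COO- + H+; let x = [H+] at equilibrium.
Ka = 10^(−2.89) = 1.29 × 10^-3
x ≈ √(Ka·C₀) = √(1.29 × 10^-3 × 1.4) = 4.25 × 10^-2 M
Fraction ionized = 4.25 × 10^-2 / 1.4 = 0.0304 → 3.0%

3.0%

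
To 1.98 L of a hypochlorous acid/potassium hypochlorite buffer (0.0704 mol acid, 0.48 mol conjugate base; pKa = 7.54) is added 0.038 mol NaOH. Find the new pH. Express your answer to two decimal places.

After neutralization: n(HOCl) = 0.0324 mol, n(OCl-) = 0.518 mol.
pH = pKa + log(n_OCl-/n_HOCl) = 7.54 + log(0.518/0.0324) = 7.54 + (+1.204)

pH = 8.74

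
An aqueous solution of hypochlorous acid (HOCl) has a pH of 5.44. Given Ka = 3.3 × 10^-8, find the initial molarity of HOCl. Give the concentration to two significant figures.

[H+] = 10^(-5.44) = 3.63 × 10^-6 M = x
Ka = x²/(C₀ − x) ⇒ C₀ = x + x²/Ka
C₀ = 3.63 × 10^-6 + (3.63 × 10^-6)²/(3.3 × 10^-8) = 4.03 × 10^-4 M

C₀ = 4.0 × 10^-4 M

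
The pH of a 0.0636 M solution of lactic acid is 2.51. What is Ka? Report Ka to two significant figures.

Ka = 1.6 × 10^-4

[H+] = 10^(-2.51) = 3.09 × 10^-3 M
At equilibrium [HA] = 0.0636 − 3.09 × 10^-3 = 6.05 × 10^-2 M
Ka = [H+][A-]/[HA] = (3.09 × 10^-3)² / 6.05 × 10^-2 = 1.6 × 10^-4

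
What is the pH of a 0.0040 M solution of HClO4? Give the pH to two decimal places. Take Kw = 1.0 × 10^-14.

HClO4 is a strong acid and dissociates completely, so [H+] = 0.0040 M.
pH = -log(0.004) = 2.40

pH = 2.40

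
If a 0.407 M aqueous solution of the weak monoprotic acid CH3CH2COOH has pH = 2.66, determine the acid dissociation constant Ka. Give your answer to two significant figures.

[H+] = 10^(-2.66) = 2.19 × 10^-3 M
At equilibrium [HA] = 0.407 − 2.19 × 10^-3 = 4.05 × 10^-1 M
Ka = [H+][A-]/[HA] = (2.19 × 10^-3)² / 4.05 × 10^-1 = 1.2 × 10^-5

Ka = 1.2 × 10^-5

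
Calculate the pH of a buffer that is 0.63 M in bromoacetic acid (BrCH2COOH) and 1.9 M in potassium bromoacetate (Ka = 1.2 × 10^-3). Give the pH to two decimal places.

pKa = −log(1.2 × 10^-3) = 2.921
Using pH = pKa + log([base]/[acid]) with [base]/[acid] = 1.9/0.63:
pH = 2.921 + (+0.479) = 3.40

pH = 3.40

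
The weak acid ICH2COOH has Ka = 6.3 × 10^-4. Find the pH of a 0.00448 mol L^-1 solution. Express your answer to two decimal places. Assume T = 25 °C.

pH = 2.86

ICH2COOH ⇌ ICH2COO- + H+
From the ICE table, Ka = [H+]²/(0.00448 − [H+]) = 6.3 × 10^-4.
The 5% rule fails; solving [H+]² + Ka·[H+] − Ka·C₀ = 0 exactly:
[H+] = [−0.00063 + √(0.00063² + 1.13e-05)]/2 = 1.39 × 10^-3 M
pH = −log(1.39 × 10^-3) = 2.86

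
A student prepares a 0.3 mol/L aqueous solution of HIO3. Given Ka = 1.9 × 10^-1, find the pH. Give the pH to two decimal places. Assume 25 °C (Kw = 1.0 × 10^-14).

pH = 0.79

HIO3 ⇌ IO3- + H+
Ka = [H+]²/(0.3 − [H+]) = 1.9 × 10^-1
The 5% rule fails; solving [H+]² + Ka·[H+] − Ka·C₀ = 0 exactly:
[H+] = (−Ka + √(Ka² + 4·Ka·C₀))/2 = 1.62 × 10^-1 M
pH = −log[H+] = −log(1.62 × 10^-1) = 0.79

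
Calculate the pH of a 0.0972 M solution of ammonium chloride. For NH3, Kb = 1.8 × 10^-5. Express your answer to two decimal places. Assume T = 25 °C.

NH4+ is the conjugate acid of the weak base NH3.
Ka = Kw/Kb = 1.0×10^-14 / 1.8 × 10^-5 = 5.56 × 10^-10
From the ICE table, Ka = [H+]²/(0.0972 − [H+]) = 5.56 × 10^-10.
Neglecting [H+] in the denominator: [H+] = √(5.56 × 10^-10 × 0.0972) = 7.35 × 10^-6 M
Check: 0.0076% ionized — well under 5%, approximation valid.
pH = −log(7.35 × 10^-6) = 5.13

pH = 5.13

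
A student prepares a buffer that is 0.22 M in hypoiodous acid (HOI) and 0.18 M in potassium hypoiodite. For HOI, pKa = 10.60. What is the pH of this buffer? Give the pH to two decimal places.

pH = 10.51

Henderson–Hasselbalch: pH = pKa + log([OI-]/[HOI]) = 10.60 + log(0.18/0.22)
pH = 10.60 + (-0.087) = 10.51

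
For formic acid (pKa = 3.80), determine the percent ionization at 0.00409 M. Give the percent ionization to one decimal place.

17.8%

HCOOH ⇌ HCOO- + H+; let x = [H+] at equilibrium.
Ka = 10^(−3.80) = 1.58 × 10^-4
Ka = x²/(C₀ − x); solving the quadratic gives x = 7.29 × 10^-4 M.
% ionization = x/C₀ × 100% = 7.29 × 10^-4/0.00409 × 100% = 17.8%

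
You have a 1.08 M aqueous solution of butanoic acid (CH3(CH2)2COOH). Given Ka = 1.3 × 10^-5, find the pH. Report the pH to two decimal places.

CH3(CH2)2COOH ⇌ CH3(CH2)2COO- + H+
Ka = [H+]²/(1.08 − [H+]) = 1.3 × 10^-5
Neglecting [H+] in the denominator: [H+] = √(1.3 × 10^-5 × 1.08) = 3.75 × 10^-3 M
([H+]/C₀ = 0.35% < 5%, so the approximation holds.)
pH = −log(3.75 × 10^-3) = 2.43

pH = 2.43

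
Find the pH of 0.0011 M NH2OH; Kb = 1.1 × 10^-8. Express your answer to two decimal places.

NH2OH + H2O ⇌ NH3OH+ + OH-
From the ICE table, Kb = x²/(0.0011 − x) = 1.1 × 10^-8.
Assume x ≪ 0.0011: x ≈ √(1.1 × 10^-8 × 0.0011) = 3.48 × 10^-6 M
pOH = 5.46, so pH = 14.00 − pOH = 8.54

pH = 8.54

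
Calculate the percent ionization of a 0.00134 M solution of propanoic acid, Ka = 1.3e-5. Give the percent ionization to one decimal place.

9.4%

CH3CH2COOH ⇌ CH3CH2COO- + H+; let x = [H+] at equilibrium.
Solve x² + 1.3e-05x − 1.74e-08 = 0 → x = 1.26 × 10^-4 M
% ionization = x/C₀ × 100% = 1.26 × 10^-4/0.00134 × 100% = 9.4%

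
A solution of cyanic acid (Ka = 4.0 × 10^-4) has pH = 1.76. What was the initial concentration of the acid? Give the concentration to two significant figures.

[H+] = 10^(-1.76) = 1.74 × 10^-2 M = x
Ka = x²/(C₀ − x) ⇒ C₀ = x + x²/Ka
C₀ = 1.74 × 10^-2 + (1.74 × 10^-2)²/(4.0 × 10^-4) = 7.74 × 10^-1 M

C₀ = 7.7 × 10^-1 M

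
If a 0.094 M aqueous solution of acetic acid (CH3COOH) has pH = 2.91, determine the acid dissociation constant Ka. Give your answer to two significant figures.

Ka = 1.6 × 10^-5

[H+] = 10^(-2.91) = 1.23 × 10^-3 M
At equilibrium [HA] = 0.094 − 1.23 × 10^-3 = 9.28 × 10^-2 M
Ka = [H+][A-]/[HA] = (1.23 × 10^-3)² / 9.28 × 10^-2 = 1.6 × 10^-5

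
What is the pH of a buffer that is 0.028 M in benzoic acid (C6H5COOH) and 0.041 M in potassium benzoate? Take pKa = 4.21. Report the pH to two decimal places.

Using pH = pKa + log([base]/[acid]) with [base]/[acid] = 0.041/0.028:
pH = 4.21 + (+0.166) = 4.38

pH = 4.38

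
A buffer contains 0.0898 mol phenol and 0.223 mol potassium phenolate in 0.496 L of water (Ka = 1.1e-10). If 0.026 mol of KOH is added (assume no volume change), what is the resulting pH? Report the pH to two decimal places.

OH- converts C6H5OH to C6H5O-: C6H5OH → 0.0638 mol, C6H5O- → 0.249 mol.
pKa = −log(1.1 × 10^-10) = 9.959
pH = pKa + log([A⁻]/[HA]) = 9.959 + log(0.249/0.0638) = 9.959 +0.591

pH = 10.55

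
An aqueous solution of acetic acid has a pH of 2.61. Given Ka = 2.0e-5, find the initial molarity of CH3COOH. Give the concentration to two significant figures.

C₀ = 3.0 × 10^-1 M

[H+] = 10^(-2.61) = 2.45 × 10^-3 M = x
Ka = x²/(C₀ − x) ⇒ C₀ = x + x²/Ka
C₀ = 2.45 × 10^-3 + (2.45 × 10^-3)²/(2.0 × 10^-5) = 3.03 × 10^-1 M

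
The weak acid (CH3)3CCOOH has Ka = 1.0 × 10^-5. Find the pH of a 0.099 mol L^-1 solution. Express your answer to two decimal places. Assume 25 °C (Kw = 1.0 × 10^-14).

(CH3)3CCOOH ⇌ (CH3)3CCOO- + H+
From the ICE table, Ka = x²/(0.099 − x) = 1.0 × 10^-5.
Since Ka ≪ C₀, x ≈ √(Ka·C₀) = 9.95 × 10^-4 M.
pH = −log(9.95 × 10^-4) = 3.00

pH = 3.00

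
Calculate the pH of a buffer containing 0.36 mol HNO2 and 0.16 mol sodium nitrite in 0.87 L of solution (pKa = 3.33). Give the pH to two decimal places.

pH = pKa + log([A⁻]/[HA]) = 3.33 + log(0.16/0.36)
pH = 3.33 + (-0.352) = 2.98

pH = 2.98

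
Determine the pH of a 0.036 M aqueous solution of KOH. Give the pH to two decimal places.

KOH is a strong base; [OH-] = 0.036 M.
pOH = -log(0.036) = 1.44
pH = 14.00 - 1.44 = 12.56

pH = 12.56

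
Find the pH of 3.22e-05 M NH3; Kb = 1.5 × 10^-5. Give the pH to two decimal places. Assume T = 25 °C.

pH = 9.20

NH3 + H2O ⇌ NH4+ + OH-
Kb = [OH-]²/(3.22e-05 − [OH-]) = 1.5 × 10^-5
[OH-] is not negligible relative to C₀; solve [OH-]² + 1.5e-05·[OH-] − 4.83e-10 = 0.
[OH-] = [−1.5e-05 + √(1.5e-05² + 1.93e-09)]/2 = 1.57 × 10^-5 M
pOH = 4.80, so pH = 14.00 − pOH = 9.20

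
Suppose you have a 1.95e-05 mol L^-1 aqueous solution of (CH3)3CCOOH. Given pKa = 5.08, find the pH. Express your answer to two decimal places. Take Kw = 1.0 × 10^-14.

(CH3)3CCOOH ⇌ (CH3)3CCOO- + H+
Ka = 10^(−5.08) = 8.32 × 10^-6
From the ICE table, Ka = x²/(1.95e-05 − x) = 8.32 × 10^-6.
x is not negligible relative to C₀; solve x² + 8.32e-06·x − 1.62e-10 = 0.
x = [−8.32e-06 + √(8.32e-06² + 6.49e-10)]/2 = 9.24 × 10^-6 M
pH = −log[H+] = −log(9.24 × 10^-6) = 5.03

pH = 5.03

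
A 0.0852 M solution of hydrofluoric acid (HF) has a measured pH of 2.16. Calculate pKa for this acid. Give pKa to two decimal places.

pKa = 3.21

[H+] = 10^(-2.16) = 6.92 × 10^-3 M
At equilibrium [HA] = 0.0852 − 6.92 × 10^-3 = 7.83 × 10^-2 M
Ka = [H+][A-]/[HA] = (6.92 × 10^-3)² / 7.83 × 10^-2 = 6.12 × 10^-4
pKa = -log(6.12 × 10^-4) = 3.21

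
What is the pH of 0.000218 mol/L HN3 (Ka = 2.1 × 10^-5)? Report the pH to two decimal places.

pH = 4.24

HN3 ⇌ N3- + H+
From the ICE table, Ka = x²/(0.000218 − x) = 2.1 × 10^-5.
Here C₀/Ka ≈ 10.4, so the small-x approximation fails. Use the quadratic:
x = [−2.1e-05 + √(2.1e-05² + 1.83e-08)]/2 = 5.80 × 10^-5 M
pH = −log(5.80 × 10^-5) = 4.24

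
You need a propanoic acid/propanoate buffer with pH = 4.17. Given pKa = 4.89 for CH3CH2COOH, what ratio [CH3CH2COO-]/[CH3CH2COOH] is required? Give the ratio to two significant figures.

pH = pKa + log(r) ⇒ log(r) = 4.17 − 4.89 = -0.72
r = [CH3CH2COO-]/[CH3CH2COOH] = 10^(-0.72) = 0.191

ratio = 0.19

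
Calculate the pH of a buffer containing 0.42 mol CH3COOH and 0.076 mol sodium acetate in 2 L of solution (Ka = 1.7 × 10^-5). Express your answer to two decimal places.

pH = 4.03

pKa = −log(1.7 × 10^-5) = 4.770
Using pH = pKa + log([base]/[acid]) with [base]/[acid] = 0.076/0.42:
pH = 4.770 + (-0.742) = 4.03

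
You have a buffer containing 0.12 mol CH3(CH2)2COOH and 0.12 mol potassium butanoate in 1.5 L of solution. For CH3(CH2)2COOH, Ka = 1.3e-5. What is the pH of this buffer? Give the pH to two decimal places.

pKa = −log(1.3 × 10^-5) = 4.886
pH = pKa + log([A⁻]/[HA]) = 4.886 + log(0.12/0.12)
pH = 4.886 + (+0.000) = 4.89

pH = 4.89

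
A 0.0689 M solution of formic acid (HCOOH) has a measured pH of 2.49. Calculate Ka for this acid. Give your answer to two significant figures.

Ka = 1.6 × 10^-4

[H+] = 10^(-2.49) = 3.24 × 10^-3 M
At equilibrium [HA] = 0.0689 − 3.24 × 10^-3 = 6.57 × 10^-2 M
Ka = [H+][A-]/[HA] = (3.24 × 10^-3)² / 6.57 × 10^-2 = 1.6 × 10^-4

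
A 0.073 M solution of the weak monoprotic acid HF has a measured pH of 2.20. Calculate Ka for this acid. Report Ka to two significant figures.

Ka = 6.0 × 10^-4

[H+] = 10^(-2.20) = 6.31 × 10^-3 M
At equilibrium [HA] = 0.073 − 6.31 × 10^-3 = 6.67 × 10^-2 M
Ka = [H+][A-]/[HA] = (6.31 × 10^-3)² / 6.67 × 10^-2 = 6.0 × 10^-4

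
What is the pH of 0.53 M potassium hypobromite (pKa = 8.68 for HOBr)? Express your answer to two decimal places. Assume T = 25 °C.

pH = 11.20

OBr- is the conjugate base of the weak acid HOBr.
Ka = 10^(−8.68) = 2.09 × 10^-9
Kb = Kw/Ka = 1.0×10^-14 / 2.09 × 10^-9 = 4.78 × 10^-6
Let x = [OH-] at equilibrium. Kb = x²/(0.53 − x).
Since Kb ≪ C₀, x ≈ √(Kb·C₀) = 1.59 × 10^-3 M.
(x/C₀ = 0.3% < 5%, so the approximation holds.)
pOH = 2.80, so pH = 14.00 − pOH = 11.20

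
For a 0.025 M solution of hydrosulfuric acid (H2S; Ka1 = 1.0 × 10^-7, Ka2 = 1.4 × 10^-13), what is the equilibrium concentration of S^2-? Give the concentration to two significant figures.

First ionization gives [H+] ≈ [HS-] = 5.00 × 10^-5 M.
Second step: Ka2 = [H+][S^2-]/[HS-] ≈ [S^2-] (since [H+] ≈ [HS-]).
So [S^2-] ≈ Ka2.

1.4 × 10^-13 M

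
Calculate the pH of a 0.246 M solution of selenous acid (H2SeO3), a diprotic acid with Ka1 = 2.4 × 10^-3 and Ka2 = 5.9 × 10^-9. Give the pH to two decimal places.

Ka1 ≫ Ka2, so treat the first dissociation as the only significant source of H+.
Ka1 = x²/(0.246 − x) = 2.4 × 10^-3
Solving the quadratic: x = (−Ka1 + √(Ka1² + 4·Ka1·C₀))/2 = 2.31 × 10^-2 M
pH = −log(2.31 × 10^-2) = 1.64

pH = 1.64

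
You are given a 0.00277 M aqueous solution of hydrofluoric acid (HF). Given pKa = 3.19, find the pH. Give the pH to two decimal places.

HF ⇌ F- + H+
Ka = 10^(−3.19) = 6.46 × 10^-4
Ka = x²/(0.00277 − x) = 6.46 × 10^-4
The 5% rule fails; solving x² + Ka·x − Ka·C₀ = 0 exactly:
x = (−Ka + √(Ka² + 4·Ka·C₀))/2 = 1.05 × 10^-3 M
pH = −log(1.05 × 10^-3) = 2.98

pH = 2.98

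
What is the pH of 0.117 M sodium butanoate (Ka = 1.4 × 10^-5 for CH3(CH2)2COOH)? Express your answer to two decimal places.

CH3(CH2)2COO- is the conjugate base of the weak acid CH3(CH2)2COOH.
Kb = Kw/Ka = 1.0×10^-14 / 1.4 × 10^-5 = 7.14 × 10^-10
Let x = [OH-] at equilibrium. Kb = x²/(0.117 − x).
Neglecting x in the denominator: x = √(7.14 × 10^-10 × 0.117) = 9.14 × 10^-6 M
Check: 0.0078% ionized — well under 5%, approximation valid.
pOH = −log(9.14 × 10^-6) = 5.04; pH = 14.00 − 5.04 = 8.96

pH = 8.96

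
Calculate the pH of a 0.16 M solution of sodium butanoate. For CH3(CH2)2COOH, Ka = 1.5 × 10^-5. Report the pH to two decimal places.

pH = 9.01

CH3(CH2)2COO- is the conjugate base of the weak acid CH3(CH2)2COOH.
Kb = Kw/Ka = 1.0×10^-14 / 1.5 × 10^-5 = 6.67 × 10^-10
From the ICE table, Kb = [OH-]²/(0.16 − [OH-]) = 6.67 × 10^-10.
Assume [OH-] ≪ 0.16: [OH-] ≈ √(6.67 × 10^-10 × 0.16) = 1.03 × 10^-5 M
pOH = 4.99, so pH = 14.00 − pOH = 9.01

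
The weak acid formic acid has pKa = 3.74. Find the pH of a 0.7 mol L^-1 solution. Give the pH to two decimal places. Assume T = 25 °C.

HCOOH ⇌ HCOO- + H+
Ka = 10^(−3.74) = 1.82 × 10^-4
Ka = x²/(0.7 − x) = 1.82 × 10^-4
Since Ka ≪ C₀, x ≈ √(Ka·C₀) = 1.13 × 10^-2 M.
Check: 1.6% ionized — well under 5%, approximation valid.
pH = −log(1.13 × 10^-2) = 1.95

pH = 1.95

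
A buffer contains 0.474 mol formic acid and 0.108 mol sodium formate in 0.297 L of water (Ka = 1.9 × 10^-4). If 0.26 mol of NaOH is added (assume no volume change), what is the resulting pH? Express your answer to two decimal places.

After neutralization: n(HCOOH) = 0.214 mol, n(HCOO-) = 0.368 mol.
pKa = −log(1.9 × 10^-4) = 3.721
Henderson–Hasselbalch with mole ratio 0.368/0.214: pH = 3.721 + (+0.235)

pH = 3.96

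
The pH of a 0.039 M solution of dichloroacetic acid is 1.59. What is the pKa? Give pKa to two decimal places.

pKa = 1.30

[H+] = 10^(-1.59) = 2.57 × 10^-2 M
At equilibrium [HA] = 0.039 − 2.57 × 10^-2 = 1.33 × 10^-2 M
Ka = [H+][A-]/[HA] = (2.57 × 10^-2)² / 1.33 × 10^-2 = 4.97 × 10^-2
pKa = -log(4.97 × 10^-2) = 1.30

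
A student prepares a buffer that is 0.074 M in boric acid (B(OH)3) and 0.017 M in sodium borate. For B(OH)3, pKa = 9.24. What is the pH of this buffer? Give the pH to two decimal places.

pH = 8.60

Using pH = pKa + log([base]/[acid]) with [base]/[acid] = 0.017/0.074:
pH = 9.24 + (-0.639) = 8.60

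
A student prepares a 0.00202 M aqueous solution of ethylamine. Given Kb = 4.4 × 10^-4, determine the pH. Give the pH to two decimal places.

pH = 10.87

C2H5NH2 + H2O ⇌ C2H5NH3+ + OH-
Let x = [OH-] at equilibrium. Kb = x²/(0.00202 − x).
x is not negligible relative to C₀; solve x² + 0.00044·x − 8.89e-07 = 0.
x = (−Kb + √(Kb² + 4·Kb·C₀))/2 = 7.48 × 10^-4 M
pOH = −log(7.48 × 10^-4) = 3.13; pH = 14.00 − 3.13 = 10.87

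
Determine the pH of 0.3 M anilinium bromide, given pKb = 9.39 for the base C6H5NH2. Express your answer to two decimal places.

pH = 2.57

C6H5NH3+ is the conjugate acid of the weak base C6H5NH2.
Kb = 10^(−9.39) = 4.07 × 10^-10
Ka = Kw/Kb = 1.0×10^-14 / 4.07 × 10^-10 = 2.46 × 10^-5
Ka = [H+]²/(0.3 − [H+]) = 2.46 × 10^-5
Assume [H+] ≪ 0.3: [H+] ≈ √(2.46 × 10^-5 × 0.3) = 2.72 × 10^-3 M
pH = −log[H+] = −log(2.72 × 10^-3) = 2.57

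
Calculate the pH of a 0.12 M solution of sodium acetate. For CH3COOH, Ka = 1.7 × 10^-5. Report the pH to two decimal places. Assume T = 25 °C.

CH3COO- is the conjugate base of the weak acid CH3COOH.
Kb = Kw/Ka = 1.0×10^-14 / 1.7 × 10^-5 = 5.88 × 10^-10
From the ICE table, Kb = [OH-]²/(0.12 − [OH-]) = 5.88 × 10^-10.
Since Kb ≪ C₀, [OH-] ≈ √(Kb·C₀) = 8.40 × 10^-6 M.
Check: 0.007% ionized — well under 5%, approximation valid.
pOH = −log(8.40 × 10^-6) = 5.08; pH = 14.00 − 5.08 = 8.92

pH = 8.92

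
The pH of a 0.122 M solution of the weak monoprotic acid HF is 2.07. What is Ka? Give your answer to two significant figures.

Ka = 6.4 × 10^-4

[H+] = 10^(-2.07) = 8.51 × 10^-3 M
At equilibrium [HA] = 0.122 − 8.51 × 10^-3 = 1.13 × 10^-1 M
Ka = [H+][A-]/[HA] = (8.51 × 10^-3)² / 1.13 × 10^-1 = 6.4 × 10^-4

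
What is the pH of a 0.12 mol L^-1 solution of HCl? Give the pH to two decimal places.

HCl is a strong acid and dissociates completely, so [H+] = 0.12 M.
pH = -log(0.12) = 0.92

pH = 0.92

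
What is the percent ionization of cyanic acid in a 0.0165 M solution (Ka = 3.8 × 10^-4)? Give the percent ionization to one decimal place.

14.1%

HOCN ⇌ OCN- + H+; let x = [H+] at equilibrium.
Ka = x²/(C₀ − x); solving the quadratic gives x = 2.32 × 10^-3 M.
Fraction ionized = 2.32 × 10^-3 / 0.0165 = 0.1406 → 14.1%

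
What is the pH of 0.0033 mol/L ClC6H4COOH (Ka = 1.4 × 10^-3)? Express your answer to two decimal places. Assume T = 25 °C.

ClC6H4COOH ⇌ ClC6H4COO- + H+
Ka = [H+]²/(0.0033 − [H+]) = 1.4 × 10^-3
The 5% rule fails; solving [H+]² + Ka·[H+] − Ka·C₀ = 0 exactly:
[H+] = [−0.0014 + √(0.0014² + 1.85e-05)]/2 = 1.56 × 10^-3 M
pH = −log(1.56 × 10^-3) = 2.81

pH = 2.81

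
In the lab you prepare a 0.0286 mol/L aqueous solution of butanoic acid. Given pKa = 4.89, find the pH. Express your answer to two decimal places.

CH3(CH2)2COOH ⇌ CH3(CH2)2COO- + H+
Ka = 10^(−4.89) = 1.29 × 10^-5
From the ICE table, Ka = [H+]²/(0.0286 − [H+]) = 1.29 × 10^-5.
Since Ka ≪ C₀, [H+] ≈ √(Ka·C₀) = 6.07 × 10^-4 M.
pH = −log(6.07 × 10^-4) = 3.22

pH = 3.22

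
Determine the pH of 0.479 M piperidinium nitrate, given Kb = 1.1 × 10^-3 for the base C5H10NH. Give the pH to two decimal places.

pH = 5.68

C5H10NH2+ is the conjugate acid of the weak base C5H10NH.
Ka = Kw/Kb = 1.0×10^-14 / 1.1 × 10^-3 = 9.09 × 10^-12
From the ICE table, Ka = x²/(0.479 − x) = 9.09 × 10^-12.
Assume x ≪ 0.479: x ≈ √(9.09 × 10^-12 × 0.479) = 2.09 × 10^-6 M
pH = −log(2.09 × 10^-6) = 5.68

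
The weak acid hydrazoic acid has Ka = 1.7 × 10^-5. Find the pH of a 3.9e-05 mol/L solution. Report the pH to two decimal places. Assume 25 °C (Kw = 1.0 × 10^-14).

pH = 4.73

HN3 ⇌ N3- + H+
Ka = x²/(3.9e-05 − x) = 1.7 × 10^-5
x is not negligible relative to C₀; solve x² + 1.7e-05·x − 6.63e-10 = 0.
x = [−1.7e-05 + √(1.7e-05² + 2.65e-09)]/2 = 1.86 × 10^-5 M
pH = −log[H+] = −log(1.86 × 10^-5) = 4.73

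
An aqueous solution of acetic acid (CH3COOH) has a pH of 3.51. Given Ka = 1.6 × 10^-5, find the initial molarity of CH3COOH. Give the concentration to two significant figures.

C₀ = 6.3 × 10^-3 M

[H+] = 10^(-3.51) = 3.09 × 10^-4 M = x
Ka = x²/(C₀ − x) ⇒ C₀ = x + x²/Ka
C₀ = 3.09 × 10^-4 + (3.09 × 10^-4)²/(1.6 × 10^-5) = 6.28 × 10^-3 M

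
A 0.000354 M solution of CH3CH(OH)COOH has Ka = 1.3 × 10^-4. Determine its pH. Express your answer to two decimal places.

CH3CH(OH)COOH ⇌ CH3CH(OH)COO- + H+
Let x = [H+] at equilibrium. Ka = x²/(0.000354 − x).
The 5% rule fails; solving x² + Ka·x − Ka·C₀ = 0 exactly:
x = (−Ka + √(Ka² + 4·Ka·C₀))/2 = 1.59 × 10^-4 M
pH = −log(1.59 × 10^-4) = 3.80

pH = 3.80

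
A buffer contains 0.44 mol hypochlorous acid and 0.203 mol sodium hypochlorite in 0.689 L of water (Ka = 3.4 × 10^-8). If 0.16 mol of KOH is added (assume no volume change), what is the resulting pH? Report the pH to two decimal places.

After neutralization: n(HOCl) = 0.28 mol, n(OCl-) = 0.363 mol.
pKa = −log(3.4 × 10^-8) = 7.469
pH = pKa + log([A⁻]/[HA]) = 7.469 + log(0.363/0.28) = 7.469 +0.113

pH = 7.58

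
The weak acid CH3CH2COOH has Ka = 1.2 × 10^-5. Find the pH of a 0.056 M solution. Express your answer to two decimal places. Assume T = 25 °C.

CH3CH2COOH ⇌ CH3CH2COO- + H+
Ka = x²/(0.056 − x) = 1.2 × 10^-5
Assume x ≪ 0.056: x ≈ √(1.2 × 10^-5 × 0.056) = 8.20 × 10^-4 M
Check: 1.5% ionized — well under 5%, approximation valid.
pH = −log[H+] = −log(8.20 × 10^-4) = 3.09

pH = 3.09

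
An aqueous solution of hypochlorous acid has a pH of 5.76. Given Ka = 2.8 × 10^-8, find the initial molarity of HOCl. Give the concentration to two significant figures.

C₀ = 1.1 × 10^-4 M

[H+] = 10^(-5.76) = 1.74 × 10^-6 M = x
Ka = x²/(C₀ − x) ⇒ C₀ = x + x²/Ka
C₀ = 1.74 × 10^-6 + (1.74 × 10^-6)²/(2.8 × 10^-8) = 1.10 × 10^-4 M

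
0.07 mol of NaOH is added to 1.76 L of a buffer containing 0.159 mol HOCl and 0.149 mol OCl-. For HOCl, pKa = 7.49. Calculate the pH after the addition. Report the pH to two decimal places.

pH = 7.88

OH- converts HOCl to OCl-: HOCl → 0.089 mol, OCl- → 0.219 mol.
pH = pKa + log([A⁻]/[HA]) = 7.49 + log(0.219/0.089) = 7.49 +0.391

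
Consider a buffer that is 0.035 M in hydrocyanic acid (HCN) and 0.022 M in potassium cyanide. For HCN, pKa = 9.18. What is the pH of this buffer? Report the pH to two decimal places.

pH = 8.98

Using pH = pKa + log([base]/[acid]) with [base]/[acid] = 0.022/0.035:
pH = 9.18 + (-0.202) = 8.98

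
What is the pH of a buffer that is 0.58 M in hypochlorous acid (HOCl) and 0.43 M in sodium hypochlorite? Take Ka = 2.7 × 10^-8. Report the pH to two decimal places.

pKa = −log(2.7 × 10^-8) = 7.569
Henderson–Hasselbalch: pH = pKa + log([OCl-]/[HOCl]) = 7.569 + log(0.43/0.58)
pH = 7.569 + (-0.130) = 7.44

pH = 7.44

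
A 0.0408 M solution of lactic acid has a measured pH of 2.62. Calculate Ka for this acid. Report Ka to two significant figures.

[H+] = 10^(-2.62) = 2.40 × 10^-3 M
At equilibrium [HA] = 0.0408 − 2.40 × 10^-3 = 3.84 × 10^-2 M
Ka = [H+][A-]/[HA] = (2.40 × 10^-3)² / 3.84 × 10^-2 = 1.5 × 10^-4

Ka = 1.5 × 10^-4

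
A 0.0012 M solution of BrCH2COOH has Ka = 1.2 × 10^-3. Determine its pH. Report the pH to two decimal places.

BrCH2COOH ⇌ BrCH2COO- + H+
From the ICE table, Ka = [H+]²/(0.0012 − [H+]) = 1.2 × 10^-3.
The 5% rule fails; solving [H+]² + Ka·[H+] − Ka·C₀ = 0 exactly:
[H+] = (−Ka + √(Ka² + 4·Ka·C₀))/2 = 7.42 × 10^-4 M
pH = −log(7.42 × 10^-4) = 3.13

pH = 3.13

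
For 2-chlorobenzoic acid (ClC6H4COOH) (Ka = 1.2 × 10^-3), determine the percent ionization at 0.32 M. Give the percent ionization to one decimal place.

ClC6H4COOH ⇌ ClC6H4COO- + H+; let x = [H+] at equilibrium.
Ka = x²/(C₀ − x); solving the quadratic gives x = 1.90 × 10^-2 M.
Fraction ionized = 1.90 × 10^-2 / 0.32 = 0.0594 → 5.9%

5.9%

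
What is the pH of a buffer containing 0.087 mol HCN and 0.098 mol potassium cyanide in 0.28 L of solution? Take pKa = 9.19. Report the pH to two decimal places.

pH = 9.24

pH = pKa + log([A⁻]/[HA]) = 9.19 + log(0.098/0.087)
pH = 9.19 + (+0.052) = 9.24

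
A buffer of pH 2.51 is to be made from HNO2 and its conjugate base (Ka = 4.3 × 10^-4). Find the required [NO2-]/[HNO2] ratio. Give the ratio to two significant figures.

ratio = 0.14

pKa = -log(4.3 × 10^-4) = 3.367
pH = pKa + log(r) ⇒ log(r) = 2.51 − 3.367 = -0.857
r = [NO2-]/[HNO2] = 10^(-0.857) = 0.139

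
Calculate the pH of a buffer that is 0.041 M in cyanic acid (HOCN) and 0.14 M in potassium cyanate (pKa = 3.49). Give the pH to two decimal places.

pH = 4.02

Henderson–Hasselbalch: pH = pKa + log([OCN-]/[HOCN]) = 3.49 + log(0.14/0.041)
pH = 3.49 + (+0.533) = 4.02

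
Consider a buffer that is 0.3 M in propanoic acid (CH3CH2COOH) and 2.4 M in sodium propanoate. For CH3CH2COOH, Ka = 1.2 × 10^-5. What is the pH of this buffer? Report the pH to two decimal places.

pH = 5.82

pKa = −log(1.2 × 10^-5) = 4.921
Using pH = pKa + log([base]/[acid]) with [base]/[acid] = 2.4/0.3:
pH = 4.921 + (+0.903) = 5.82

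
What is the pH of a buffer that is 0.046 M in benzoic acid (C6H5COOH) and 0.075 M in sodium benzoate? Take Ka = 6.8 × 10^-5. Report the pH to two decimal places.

pH = 4.38

pKa = −log(6.8 × 10^-5) = 4.167
pH = pKa + log([A⁻]/[HA]) = 4.167 + log(0.075/0.046)
pH = 4.167 + (+0.212) = 4.38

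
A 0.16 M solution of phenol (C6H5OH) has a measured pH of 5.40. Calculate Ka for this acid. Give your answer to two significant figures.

[H+] = 10^(-5.40) = 3.98 × 10^-6 M
At equilibrium [HA] = 0.16 − 3.98 × 10^-6 = 1.60 × 10^-1 M
Ka = [H+][A-]/[HA] = (3.98 × 10^-6)² / 1.60 × 10^-1 = 9.9 × 10^-11

Ka = 9.9 × 10^-11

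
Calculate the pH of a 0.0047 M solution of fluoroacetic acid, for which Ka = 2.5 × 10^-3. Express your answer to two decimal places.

FCH2COOH ⇌ FCH2COO- + H+
Ka = [H+]²/(0.0047 − [H+]) = 2.5 × 10^-3
The 5% rule fails; solving [H+]² + Ka·[H+] − Ka·C₀ = 0 exactly:
[H+] = [−0.0025 + √(0.0025² + 4.7e-05)]/2 = 2.40 × 10^-3 M
pH = −log(2.40 × 10^-3) = 2.62

pH = 2.62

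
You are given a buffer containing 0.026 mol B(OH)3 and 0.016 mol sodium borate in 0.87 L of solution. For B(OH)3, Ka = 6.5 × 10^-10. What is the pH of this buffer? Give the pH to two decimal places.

pKa = −log(6.5 × 10^-10) = 9.187
pH = pKa + log([A⁻]/[HA]) = 9.187 + log(0.016/0.026)
pH = 9.187 + (-0.211) = 8.98

pH = 8.98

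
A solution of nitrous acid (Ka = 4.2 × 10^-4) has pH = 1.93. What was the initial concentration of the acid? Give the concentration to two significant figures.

C₀ = 3.4 × 10^-1 M

[H+] = 10^(-1.93) = 1.17 × 10^-2 M = x
Ka = x²/(C₀ − x) ⇒ C₀ = x + x²/Ka
C₀ = 1.17 × 10^-2 + (1.17 × 10^-2)²/(4.2 × 10^-4) = 3.38 × 10^-1 M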